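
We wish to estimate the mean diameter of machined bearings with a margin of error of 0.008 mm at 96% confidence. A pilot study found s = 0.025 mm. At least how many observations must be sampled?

n = 42

For a mean, the margin of error is E = z·σ/√n, so n = (zσ/E)².
At 96% confidence, z = 2.054.
n = (2.054 × 0.025 / 0.008)² = 41.20
Round up: n = 42.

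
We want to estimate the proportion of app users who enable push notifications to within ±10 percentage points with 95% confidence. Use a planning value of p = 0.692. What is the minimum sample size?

82

For a proportion with margin E = 0.1 at 95% confidence, z = 1.960.
n = p̂(1−p̂)(z/E)² = 0.692 × 0.308 × (1.960/0.1)² = 81.88
Round up: n = 82.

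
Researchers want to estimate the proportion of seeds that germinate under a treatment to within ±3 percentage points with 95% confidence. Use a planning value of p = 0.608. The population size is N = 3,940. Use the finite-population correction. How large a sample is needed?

809

For a proportion with margin E = 0.03 at 95% confidence, z = 1.960.
n = p̂(1−p̂)(z/E)² = 0.608 × 0.392 × (1.960/0.03)² = 1017.32 — call this n₀.
Finite-population correction with N = 3,940: n = n₀ / (1 + (n₀−1)/N) = 1017.32 / 1.258 = 808.68
Round up: n = 809.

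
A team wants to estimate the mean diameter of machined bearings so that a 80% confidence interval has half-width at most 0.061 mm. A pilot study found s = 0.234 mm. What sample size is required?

25

For a mean, the margin of error is E = z·σ/√n, so n = (zσ/E)².
At 80% confidence, z = 1.282.
n = (1.282 × 0.234 / 0.061)² = 24.19
Round up: n = 25.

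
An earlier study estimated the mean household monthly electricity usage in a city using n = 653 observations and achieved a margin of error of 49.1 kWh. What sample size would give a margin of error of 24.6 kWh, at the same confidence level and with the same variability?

2602

Margin of error scales as 1/√n, so n₂ = n₁·(E₁/E₂)².
n₂ = 653 × (49.1/24.6)² = 653 × 3.984 = 2601.55
Round up: n₂ = 2602.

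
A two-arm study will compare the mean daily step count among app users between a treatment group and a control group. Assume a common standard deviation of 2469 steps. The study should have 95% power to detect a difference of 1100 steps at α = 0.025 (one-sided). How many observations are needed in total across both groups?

For two equal groups, n per group = 2·((z_α + z_β)·σ/δ)².
z_α = 1.960; z_β = 1.645 (power 95%).
n = 2 × (3.605 × 2469 / 1100)² = 2 × 65.47 = 130.94
Round up: n = 131 per group.
Total across both groups: 2 × 131 = 262.

262 total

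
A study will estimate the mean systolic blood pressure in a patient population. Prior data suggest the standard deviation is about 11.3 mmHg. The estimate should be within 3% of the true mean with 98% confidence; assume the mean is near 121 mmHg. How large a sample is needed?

53

For a mean, the margin of error is E = z·σ/√n, so n = (zσ/E)².
At 98% confidence, z = 2.326.
E = 3% of 121 = 3.63 mmHg.
n = (2.326 × 11.3 / 3.63)² = 52.43
Round up: n = 53.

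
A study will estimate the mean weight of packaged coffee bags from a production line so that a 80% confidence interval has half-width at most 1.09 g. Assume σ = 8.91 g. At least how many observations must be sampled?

110

For a mean, the margin of error is E = z·σ/√n, so n = (zσ/E)².
At 80% confidence, z = 1.282.
n = (1.282 × 8.91 / 1.09)² = 109.82
Round up: n = 110.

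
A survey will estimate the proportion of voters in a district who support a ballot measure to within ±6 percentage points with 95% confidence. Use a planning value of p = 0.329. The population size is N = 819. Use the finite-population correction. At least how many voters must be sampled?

For a proportion with margin E = 0.06 at 95% confidence, z = 1.960.
n = p̂(1−p̂)(z/E)² = 0.329 × 0.671 × (1.960/0.06)² = 235.57 — call this n₀.
Finite-population correction with N = 819: n = n₀ / (1 + (n₀−1)/N) = 235.57 / 1.286 = 183.18
Round up: n = 184.

184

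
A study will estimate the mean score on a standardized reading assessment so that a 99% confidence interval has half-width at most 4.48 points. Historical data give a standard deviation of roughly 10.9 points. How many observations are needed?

40

For a mean, the margin of error is E = z·σ/√n, so n = (zσ/E)².
At 99% confidence, z = 2.576.
n = (2.576 × 10.9 / 4.48)² = 39.28
Round up: n = 40.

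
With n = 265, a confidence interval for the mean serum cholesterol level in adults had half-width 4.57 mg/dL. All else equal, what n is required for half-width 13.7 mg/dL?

30

Margin of error scales as 1/√n, so n₂ = n₁·(E₁/E₂)².
n₂ = 265 × (4.57/13.7)² = 265 × 0.1113 = 29.49
Round up: n₂ = 30.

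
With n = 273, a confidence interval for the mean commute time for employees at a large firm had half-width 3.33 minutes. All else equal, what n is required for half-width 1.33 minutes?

1712

Margin of error scales as 1/√n, so n₂ = n₁·(E₁/E₂)².
n₂ = 273 × (3.33/1.33)² = 273 × 6.269 = 1711.44
Round up: n₂ = 1712.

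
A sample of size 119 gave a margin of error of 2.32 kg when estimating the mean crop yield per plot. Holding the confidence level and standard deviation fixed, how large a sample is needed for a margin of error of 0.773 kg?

Margin of error scales as 1/√n, so n₂ = n₁·(E₁/E₂)².
n₂ = 119 × (2.32/0.773)² = 119 × 9.008 = 1071.95
Round up: n₂ = 1072.

n = 1072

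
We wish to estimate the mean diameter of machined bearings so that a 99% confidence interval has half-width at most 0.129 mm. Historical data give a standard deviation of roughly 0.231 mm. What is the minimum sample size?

For a mean, the margin of error is E = z·σ/√n, so n = (zσ/E)².
At 99% confidence, z = 2.576.
n = (2.576 × 0.231 / 0.129)² = 21.28
Round up: n = 22.

22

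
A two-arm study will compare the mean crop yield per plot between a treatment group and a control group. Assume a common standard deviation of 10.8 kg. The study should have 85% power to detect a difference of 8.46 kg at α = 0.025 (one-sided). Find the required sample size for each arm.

For two equal groups, n per group = 2·((z_α + z_β)·σ/δ)².
z_α = 1.960; z_β = 1.036 (power 85%).
n = 2 × (2.996 × 10.8 / 8.46)² = 2 × 14.63 = 29.26
Round up: n = 30 per group.

30 per group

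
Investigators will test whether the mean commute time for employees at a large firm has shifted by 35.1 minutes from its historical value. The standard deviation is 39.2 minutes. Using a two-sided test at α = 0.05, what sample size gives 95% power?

n = 17

For a one-sample z-test, n = ((z_{α/2} + z_β)·σ/δ)².
z_{α/2} = 1.960 (two-sided α = 0.05); z_β = 1.645 (power 95% → β = 0.05).
n = (3.605 × 39.2 / 35.1)² = 16.21
Round up: n = 17.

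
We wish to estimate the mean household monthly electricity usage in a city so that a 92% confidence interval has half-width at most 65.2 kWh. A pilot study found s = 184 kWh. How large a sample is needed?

25

For a mean, the margin of error is E = z·σ/√n, so n = (zσ/E)².
At 92% confidence, z = 1.751.
n = (1.751 × 184 / 65.2)² = 24.42
Round up: n = 25.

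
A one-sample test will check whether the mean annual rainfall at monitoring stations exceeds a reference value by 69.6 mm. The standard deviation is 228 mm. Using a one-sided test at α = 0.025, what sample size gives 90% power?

For a one-sample z-test, n = ((z_α + z_β)·σ/δ)².
z_α = 1.960 (one-sided α = 0.025); z_β = 1.282 (power 90% → β = 0.1).
n = (3.242 × 228 / 69.6)² = 112.79
Round up: n = 113.

113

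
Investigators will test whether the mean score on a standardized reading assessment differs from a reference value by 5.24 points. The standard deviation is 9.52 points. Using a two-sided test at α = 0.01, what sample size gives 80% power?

39

For a one-sample z-test, n = ((z_{α/2} + z_β)·σ/δ)².
z_{α/2} = 2.576 (two-sided α = 0.01); z_β = 0.842 (power 80% → β = 0.2).
n = (3.418 × 9.52 / 5.24)² = 38.56
Round up: n = 39.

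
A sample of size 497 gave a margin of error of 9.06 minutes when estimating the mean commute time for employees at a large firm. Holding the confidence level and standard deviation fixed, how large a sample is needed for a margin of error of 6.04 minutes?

1119

Margin of error scales as 1/√n, so n₂ = n₁·(E₁/E₂)².
n₂ = 497 × (9.06/6.04)² = 497 × 2.25 = 1118.25
Round up: n₂ = 1119.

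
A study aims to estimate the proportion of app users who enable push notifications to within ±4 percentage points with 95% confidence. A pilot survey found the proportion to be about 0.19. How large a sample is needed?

For a proportion with margin E = 0.04 at 95% confidence, z = 1.960.
n = p̂(1−p̂)(z/E)² = 0.19 × 0.81 × (1.960/0.04)² = 369.51
Round up: n = 370.

370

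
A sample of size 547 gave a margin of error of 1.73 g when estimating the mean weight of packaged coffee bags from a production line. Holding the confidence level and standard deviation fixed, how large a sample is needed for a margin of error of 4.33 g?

Margin of error scales as 1/√n, so n₂ = n₁·(E₁/E₂)².
n₂ = 547 × (1.73/4.33)² = 547 × 0.1596 = 87.30
Round up: n₂ = 88.

88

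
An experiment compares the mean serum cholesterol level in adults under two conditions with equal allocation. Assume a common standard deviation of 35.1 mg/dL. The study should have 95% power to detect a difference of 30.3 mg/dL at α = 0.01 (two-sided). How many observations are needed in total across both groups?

96 total

For two equal groups, n per group = 2·((z_{α/2} + z_β)·σ/δ)².
z_{α/2} = 2.576; z_β = 1.645 (power 95%).
n = 2 × (4.221 × 35.1 / 30.3)² = 2 × 23.91 = 47.82
Round up: n = 48 per group.
Total across both groups: 2 × 48 = 96.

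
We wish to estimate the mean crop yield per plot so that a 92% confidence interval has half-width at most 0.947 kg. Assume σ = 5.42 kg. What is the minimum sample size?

101

For a mean, the margin of error is E = z·σ/√n, so n = (zσ/E)².
At 92% confidence, z = 1.751.
n = (1.751 × 5.42 / 0.947)² = 100.43
Round up: n = 101.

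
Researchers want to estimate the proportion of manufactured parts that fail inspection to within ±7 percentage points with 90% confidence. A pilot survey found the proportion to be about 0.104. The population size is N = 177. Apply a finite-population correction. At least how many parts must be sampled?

41

For a proportion with margin E = 0.07 at 90% confidence, z = 1.645.
n = p̂(1−p̂)(z/E)² = 0.104 × 0.896 × (1.645/0.07)² = 51.46 — call this n₀.
Finite-population correction with N = 177: n = n₀ / (1 + (n₀−1)/N) = 51.46 / 1.285 = 40.05
Round up: n = 41.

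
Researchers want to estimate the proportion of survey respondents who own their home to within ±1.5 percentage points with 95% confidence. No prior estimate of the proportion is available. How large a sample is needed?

For a proportion with margin E = 0.015 at 95% confidence, z = 1.960.
With no prior estimate, use p = 0.5, which maximizes p(1−p) at 0.25.
n = 0.25 × (z/E)² = 0.25 × (1.960/0.015)² = 4268.44
Round up: n = 4269.

4269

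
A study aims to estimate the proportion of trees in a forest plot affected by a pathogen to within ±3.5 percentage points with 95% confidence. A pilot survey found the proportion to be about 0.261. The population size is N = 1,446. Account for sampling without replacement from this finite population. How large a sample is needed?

n = 427

For a proportion with margin E = 0.035 at 95% confidence, z = 1.960.
n = p̂(1−p̂)(z/E)² = 0.261 × 0.739 × (1.960/0.035)² = 604.87 — call this n₀.
Finite-population correction with N = 1,446: n = n₀ / (1 + (n₀−1)/N) = 604.87 / 1.418 = 426.57
Round up: n = 427.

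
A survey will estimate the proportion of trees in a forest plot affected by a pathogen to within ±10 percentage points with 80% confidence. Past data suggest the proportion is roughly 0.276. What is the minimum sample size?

33

For a proportion with margin E = 0.1 at 80% confidence, z = 1.282.
n = p̂(1−p̂)(z/E)² = 0.276 × 0.724 × (1.282/0.1)² = 32.84
Round up: n = 33.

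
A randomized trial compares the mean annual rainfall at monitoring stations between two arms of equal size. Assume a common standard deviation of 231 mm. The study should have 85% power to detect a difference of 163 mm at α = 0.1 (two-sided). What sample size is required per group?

29 per group

For two equal groups, n per group = 2·((z_{α/2} + z_β)·σ/δ)².
z_{α/2} = 1.645; z_β = 1.036 (power 85%).
n = 2 × (2.681 × 231 / 163)² = 2 × 14.44 = 28.88
Round up: n = 29 per group.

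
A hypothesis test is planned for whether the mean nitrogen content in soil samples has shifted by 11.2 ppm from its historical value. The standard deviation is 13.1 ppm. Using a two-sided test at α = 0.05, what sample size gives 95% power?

n = 18

For a one-sample z-test, n = ((z_{α/2} + z_β)·σ/δ)².
z_{α/2} = 1.960 (two-sided α = 0.05); z_β = 1.645 (power 95% → β = 0.05).
n = (3.605 × 13.1 / 11.2)² = 17.78
Round up: n = 18.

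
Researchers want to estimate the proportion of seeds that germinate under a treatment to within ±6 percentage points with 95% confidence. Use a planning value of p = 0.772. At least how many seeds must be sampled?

188

For a proportion with margin E = 0.06 at 95% confidence, z = 1.960.
n = p̂(1−p̂)(z/E)² = 0.772 × 0.228 × (1.960/0.06)² = 187.83
Round up: n = 188.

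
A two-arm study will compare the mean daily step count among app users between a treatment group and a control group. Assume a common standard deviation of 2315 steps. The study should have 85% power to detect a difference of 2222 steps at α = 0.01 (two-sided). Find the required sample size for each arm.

For two equal groups, n per group = 2·((z_{α/2} + z_β)·σ/δ)².
z_{α/2} = 2.576; z_β = 1.036 (power 85%).
n = 2 × (3.612 × 2315 / 2222)² = 2 × 14.16 = 28.32
Round up: n = 29 per group.

29 per group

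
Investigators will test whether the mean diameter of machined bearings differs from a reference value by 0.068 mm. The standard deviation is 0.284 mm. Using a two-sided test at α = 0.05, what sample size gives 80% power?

For a one-sample z-test, n = ((z_{α/2} + z_β)·σ/δ)².
z_{α/2} = 1.960 (two-sided α = 0.05); z_β = 0.842 (power 80% → β = 0.2).
n = (2.802 × 0.284 / 0.068)² = 136.95
Round up: n = 137.

n = 137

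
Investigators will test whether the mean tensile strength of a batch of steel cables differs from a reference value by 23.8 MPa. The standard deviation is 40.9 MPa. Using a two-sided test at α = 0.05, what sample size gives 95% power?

n = 39

For a one-sample z-test, n = ((z_{α/2} + z_β)·σ/δ)².
z_{α/2} = 1.960 (two-sided α = 0.05); z_β = 1.645 (power 95% → β = 0.05).
n = (3.605 × 40.9 / 23.8)² = 38.38
Round up: n = 39.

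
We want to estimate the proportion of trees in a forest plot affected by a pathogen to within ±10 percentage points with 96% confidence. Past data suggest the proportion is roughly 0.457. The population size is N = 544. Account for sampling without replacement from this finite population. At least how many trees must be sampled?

For a proportion with margin E = 0.1 at 96% confidence, z = 2.054.
n = p̂(1−p̂)(z/E)² = 0.457 × 0.543 × (2.054/0.1)² = 104.69 — call this n₀.
Finite-population correction with N = 544: n = n₀ / (1 + (n₀−1)/N) = 104.69 / 1.191 = 87.90
Round up: n = 88.

88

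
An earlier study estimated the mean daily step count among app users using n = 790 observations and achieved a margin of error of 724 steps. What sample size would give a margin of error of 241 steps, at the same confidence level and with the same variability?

7130

Margin of error scales as 1/√n, so n₂ = n₁·(E₁/E₂)².
n₂ = 790 × (724/241)² = 790 × 9.025 = 7129.75
Round up: n₂ = 7130.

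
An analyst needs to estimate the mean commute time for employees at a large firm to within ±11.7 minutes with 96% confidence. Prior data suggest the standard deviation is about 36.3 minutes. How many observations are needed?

n = 41

For a mean, the margin of error is E = z·σ/√n, so n = (zσ/E)².
At 96% confidence, z = 2.054.
n = (2.054 × 36.3 / 11.7)² = 40.61
Round up: n = 41.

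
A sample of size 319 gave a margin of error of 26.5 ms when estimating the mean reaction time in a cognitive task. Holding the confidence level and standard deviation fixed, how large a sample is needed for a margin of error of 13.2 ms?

Margin of error scales as 1/√n, so n₂ = n₁·(E₁/E₂)².
n₂ = 319 × (26.5/13.2)² = 319 × 4.03 = 1285.57
Round up: n₂ = 1286.

1286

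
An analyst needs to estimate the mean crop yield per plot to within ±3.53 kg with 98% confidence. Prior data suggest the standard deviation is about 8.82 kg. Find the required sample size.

34

For a mean, the margin of error is E = z·σ/√n, so n = (zσ/E)².
At 98% confidence, z = 2.326.
n = (2.326 × 8.82 / 3.53)² = 33.78
Round up: n = 34.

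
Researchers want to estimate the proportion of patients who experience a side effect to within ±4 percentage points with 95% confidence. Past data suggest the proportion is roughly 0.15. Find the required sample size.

n = 307

For a proportion with margin E = 0.04 at 95% confidence, z = 1.960.
n = p̂(1−p̂)(z/E)² = 0.15 × 0.85 × (1.960/0.04)² = 306.13
Round up: n = 307.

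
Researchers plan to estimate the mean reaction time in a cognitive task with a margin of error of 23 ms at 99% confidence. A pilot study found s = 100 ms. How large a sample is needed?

For a mean, the margin of error is E = z·σ/√n, so n = (zσ/E)².
At 99% confidence, z = 2.576.
n = (2.576 × 100 / 23)² = 125.44
Round up: n = 126.

126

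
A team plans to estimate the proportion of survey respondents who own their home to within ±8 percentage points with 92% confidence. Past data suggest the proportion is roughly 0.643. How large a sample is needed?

For a proportion with margin E = 0.08 at 92% confidence, z = 1.751.
n = p̂(1−p̂)(z/E)² = 0.643 × 0.357 × (1.751/0.08)² = 109.97
Round up: n = 110.

110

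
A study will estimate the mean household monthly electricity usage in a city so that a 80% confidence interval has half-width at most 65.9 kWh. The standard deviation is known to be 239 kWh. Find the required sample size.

For a mean, the margin of error is E = z·σ/√n, so n = (zσ/E)².
At 80% confidence, z = 1.282.
n = (1.282 × 239 / 65.9)² = 21.62
Round up: n = 22.

22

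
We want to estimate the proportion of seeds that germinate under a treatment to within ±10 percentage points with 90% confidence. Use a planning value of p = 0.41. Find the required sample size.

For a proportion with margin E = 0.1 at 90% confidence, z = 1.645.
n = p̂(1−p̂)(z/E)² = 0.41 × 0.59 × (1.645/0.1)² = 65.46
Round up: n = 66.

66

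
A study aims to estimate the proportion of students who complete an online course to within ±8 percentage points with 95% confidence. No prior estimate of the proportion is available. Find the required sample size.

For a proportion with margin E = 0.08 at 95% confidence, z = 1.960.
With no prior estimate, use p = 0.5, which maximizes p(1−p) at 0.25.
n = 0.25 × (z/E)² = 0.25 × (1.960/0.08)² = 150.06
Round up: n = 151.

151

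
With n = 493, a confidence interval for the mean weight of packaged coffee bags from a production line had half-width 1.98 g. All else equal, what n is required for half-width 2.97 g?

Margin of error scales as 1/√n, so n₂ = n₁·(E₁/E₂)².
n₂ = 493 × (1.98/2.97)² = 493 × 0.4444 = 219.09
Round up: n₂ = 220.

220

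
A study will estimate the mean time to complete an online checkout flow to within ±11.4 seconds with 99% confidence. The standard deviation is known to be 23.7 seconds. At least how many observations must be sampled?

29

For a mean, the margin of error is E = z·σ/√n, so n = (zσ/E)².
At 99% confidence, z = 2.576.
n = (2.576 × 23.7 / 11.4)² = 28.68
Round up: n = 29.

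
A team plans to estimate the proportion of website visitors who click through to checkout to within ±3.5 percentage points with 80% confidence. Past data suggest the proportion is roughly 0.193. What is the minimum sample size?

For a proportion with margin E = 0.035 at 80% confidence, z = 1.282.
n = p̂(1−p̂)(z/E)² = 0.193 × 0.807 × (1.282/0.035)² = 208.96
Round up: n = 209.

209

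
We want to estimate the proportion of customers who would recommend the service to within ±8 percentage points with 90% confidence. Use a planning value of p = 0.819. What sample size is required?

63

For a proportion with margin E = 0.08 at 90% confidence, z = 1.645.
n = p̂(1−p̂)(z/E)² = 0.819 × 0.181 × (1.645/0.08)² = 62.68
Round up: n = 63.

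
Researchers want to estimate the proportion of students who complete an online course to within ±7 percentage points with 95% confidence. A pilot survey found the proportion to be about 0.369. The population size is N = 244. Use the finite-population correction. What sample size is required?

For a proportion with margin E = 0.07 at 95% confidence, z = 1.960.
n = p̂(1−p̂)(z/E)² = 0.369 × 0.631 × (1.960/0.07)² = 182.55 — call this n₀.
Finite-population correction with N = 244: n = n₀ / (1 + (n₀−1)/N) = 182.55 / 1.744 = 104.67
Round up: n = 105.

105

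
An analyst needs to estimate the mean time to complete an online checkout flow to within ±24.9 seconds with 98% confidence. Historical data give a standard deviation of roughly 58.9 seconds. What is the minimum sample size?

For a mean, the margin of error is E = z·σ/√n, so n = (zσ/E)².
At 98% confidence, z = 2.326.
n = (2.326 × 58.9 / 24.9)² = 30.27
Round up: n = 31.

n = 31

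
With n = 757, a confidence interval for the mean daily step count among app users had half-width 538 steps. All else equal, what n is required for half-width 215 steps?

4741

Margin of error scales as 1/√n, so n₂ = n₁·(E₁/E₂)².
n₂ = 757 × (538/215)² = 757 × 6.262 = 4740.33
Round up: n₂ = 4741.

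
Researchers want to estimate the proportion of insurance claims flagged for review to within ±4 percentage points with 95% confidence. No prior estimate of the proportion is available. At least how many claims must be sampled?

601

For a proportion with margin E = 0.04 at 95% confidence, z = 1.960.
With no prior estimate, use p = 0.5, which maximizes p(1−p) at 0.25.
n = 0.25 × (z/E)² = 0.25 × (1.960/0.04)² = 600.25
Round up: n = 601.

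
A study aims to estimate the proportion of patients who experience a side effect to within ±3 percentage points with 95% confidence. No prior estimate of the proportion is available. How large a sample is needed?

For a proportion with margin E = 0.03 at 95% confidence, z = 1.960.
With no prior estimate, use p = 0.5, which maximizes p(1−p) at 0.25.
n = 0.25 × (z/E)² = 0.25 × (1.960/0.03)² = 1067.11
Round up: n = 1068.

1068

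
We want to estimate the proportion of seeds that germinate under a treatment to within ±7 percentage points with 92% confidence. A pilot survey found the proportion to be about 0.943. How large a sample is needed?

34

For a proportion with margin E = 0.07 at 92% confidence, z = 1.751.
n = p̂(1−p̂)(z/E)² = 0.943 × 0.057 × (1.751/0.07)² = 33.63
Round up: n = 34.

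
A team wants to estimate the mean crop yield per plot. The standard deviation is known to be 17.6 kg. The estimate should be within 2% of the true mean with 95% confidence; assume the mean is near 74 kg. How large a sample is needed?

544

For a mean, the margin of error is E = z·σ/√n, so n = (zσ/E)².
At 95% confidence, z = 1.960.
E = 2% of 74 = 1.48 kg.
n = (1.960 × 17.6 / 1.48)² = 543.27
Round up: n = 544.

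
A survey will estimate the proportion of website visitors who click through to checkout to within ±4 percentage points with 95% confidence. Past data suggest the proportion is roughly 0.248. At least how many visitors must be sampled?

For a proportion with margin E = 0.04 at 95% confidence, z = 1.960.
n = p̂(1−p̂)(z/E)² = 0.248 × 0.752 × (1.960/0.04)² = 447.78
Round up: n = 448.

448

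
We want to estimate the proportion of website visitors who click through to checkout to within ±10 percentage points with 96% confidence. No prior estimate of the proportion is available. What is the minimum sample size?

n = 106

For a proportion with margin E = 0.1 at 96% confidence, z = 2.054.
With no prior estimate, use p = 0.5, which maximizes p(1−p) at 0.25.
n = 0.25 × (z/E)² = 0.25 × (2.054/0.1)² = 105.47
Round up: n = 106.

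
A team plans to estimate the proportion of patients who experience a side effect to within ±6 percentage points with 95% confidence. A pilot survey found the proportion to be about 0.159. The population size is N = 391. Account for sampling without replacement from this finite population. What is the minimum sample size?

For a proportion with margin E = 0.06 at 95% confidence, z = 1.960.
n = p̂(1−p̂)(z/E)² = 0.159 × 0.841 × (1.960/0.06)² = 142.69 — call this n₀.
Finite-population correction with N = 391: n = n₀ / (1 + (n₀−1)/N) = 142.69 / 1.362 = 104.77
Round up: n = 105.

105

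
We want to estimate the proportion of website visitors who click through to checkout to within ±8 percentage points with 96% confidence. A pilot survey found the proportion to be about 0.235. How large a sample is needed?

For a proportion with margin E = 0.08 at 96% confidence, z = 2.054.
n = p̂(1−p̂)(z/E)² = 0.235 × 0.765 × (2.054/0.08)² = 118.51
Round up: n = 119.

n = 119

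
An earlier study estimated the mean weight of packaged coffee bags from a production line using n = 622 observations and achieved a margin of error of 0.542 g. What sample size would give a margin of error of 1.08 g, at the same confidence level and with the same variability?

157

Margin of error scales as 1/√n, so n₂ = n₁·(E₁/E₂)².
n₂ = 622 × (0.542/1.08)² = 622 × 0.2519 = 156.68
Round up: n₂ = 157.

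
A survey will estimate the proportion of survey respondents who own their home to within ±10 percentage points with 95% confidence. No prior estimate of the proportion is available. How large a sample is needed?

For a proportion with margin E = 0.1 at 95% confidence, z = 1.960.
With no prior estimate, use p = 0.5, which maximizes p(1−p) at 0.25.
n = 0.25 × (z/E)² = 0.25 × (1.960/0.1)² = 96.04
Round up: n = 97.

97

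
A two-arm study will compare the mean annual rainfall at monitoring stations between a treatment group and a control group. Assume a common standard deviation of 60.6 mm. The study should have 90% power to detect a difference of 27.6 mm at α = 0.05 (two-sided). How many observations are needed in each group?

For two equal groups, n per group = 2·((z_{α/2} + z_β)·σ/δ)².
z_{α/2} = 1.960; z_β = 1.282 (power 90%).
n = 2 × (3.242 × 60.6 / 27.6)² = 2 × 50.67 = 101.34
Round up: n = 102 per group.

102 per group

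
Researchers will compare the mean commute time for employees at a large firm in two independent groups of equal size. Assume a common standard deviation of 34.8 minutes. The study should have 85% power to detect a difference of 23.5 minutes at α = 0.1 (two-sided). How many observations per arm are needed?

32 per group

For two equal groups, n per group = 2·((z_{α/2} + z_β)·σ/δ)².
z_{α/2} = 1.645; z_β = 1.036 (power 85%).
n = 2 × (2.681 × 34.8 / 23.5)² = 2 × 15.76 = 31.52
Round up: n = 32 per group.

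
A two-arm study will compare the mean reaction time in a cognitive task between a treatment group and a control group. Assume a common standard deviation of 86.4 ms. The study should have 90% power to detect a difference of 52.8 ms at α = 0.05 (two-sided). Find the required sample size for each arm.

For two equal groups, n per group = 2·((z_{α/2} + z_β)·σ/δ)².
z_{α/2} = 1.960; z_β = 1.282 (power 90%).
n = 2 × (3.242 × 86.4 / 52.8)² = 2 × 28.14 = 56.28
Round up: n = 57 per group.

57 per group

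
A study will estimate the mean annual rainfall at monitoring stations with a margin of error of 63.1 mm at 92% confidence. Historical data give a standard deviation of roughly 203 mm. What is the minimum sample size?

32

For a mean, the margin of error is E = z·σ/√n, so n = (zσ/E)².
At 92% confidence, z = 1.751.
n = (1.751 × 203 / 63.1)² = 31.73
Round up: n = 32.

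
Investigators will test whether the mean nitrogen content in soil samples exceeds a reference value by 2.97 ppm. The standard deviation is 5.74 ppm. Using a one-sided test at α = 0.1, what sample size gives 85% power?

For a one-sample z-test, n = ((z_α + z_β)·σ/δ)².
z_α = 1.282 (one-sided α = 0.1); z_β = 1.036 (power 85% → β = 0.15).
n = (2.318 × 5.74 / 2.97)² = 20.07
Round up: n = 21.

21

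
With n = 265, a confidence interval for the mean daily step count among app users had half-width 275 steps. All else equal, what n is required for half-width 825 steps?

n = 30

Margin of error scales as 1/√n, so n₂ = n₁·(E₁/E₂)².
n₂ = 265 × (275/825)² = 265 × 0.1111 = 29.44
Round up: n₂ = 30.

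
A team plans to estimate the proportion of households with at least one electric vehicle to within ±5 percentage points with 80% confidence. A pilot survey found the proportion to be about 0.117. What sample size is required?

68

For a proportion with margin E = 0.05 at 80% confidence, z = 1.282.
n = p̂(1−p̂)(z/E)² = 0.117 × 0.883 × (1.282/0.05)² = 67.92
Round up: n = 68.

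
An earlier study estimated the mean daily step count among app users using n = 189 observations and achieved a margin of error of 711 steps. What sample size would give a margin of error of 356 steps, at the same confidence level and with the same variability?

n = 754

Margin of error scales as 1/√n, so n₂ = n₁·(E₁/E₂)².
n₂ = 189 × (711/356)² = 189 × 3.989 = 753.92
Round up: n₂ = 754.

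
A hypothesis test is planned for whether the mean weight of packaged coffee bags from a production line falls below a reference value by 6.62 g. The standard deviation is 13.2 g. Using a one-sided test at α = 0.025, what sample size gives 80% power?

32

For a one-sample z-test, n = ((z_α + z_β)·σ/δ)².
z_α = 1.960 (one-sided α = 0.025); z_β = 0.842 (power 80% → β = 0.2).
n = (2.802 × 13.2 / 6.62)² = 31.22
Round up: n = 32.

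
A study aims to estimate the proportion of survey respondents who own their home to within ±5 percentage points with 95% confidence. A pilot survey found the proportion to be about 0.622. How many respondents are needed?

For a proportion with margin E = 0.05 at 95% confidence, z = 1.960.
n = p̂(1−p̂)(z/E)² = 0.622 × 0.378 × (1.960/0.05)² = 361.29
Round up: n = 362.

362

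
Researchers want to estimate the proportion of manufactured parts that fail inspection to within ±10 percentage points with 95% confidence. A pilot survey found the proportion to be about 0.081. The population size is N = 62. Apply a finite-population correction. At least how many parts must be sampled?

For a proportion with margin E = 0.1 at 95% confidence, z = 1.960.
n = p̂(1−p̂)(z/E)² = 0.081 × 0.919 × (1.960/0.1)² = 28.60 — call this n₀.
Finite-population correction with N = 62: n = n₀ / (1 + (n₀−1)/N) = 28.60 / 1.445 = 19.79
Round up: n = 20.

n = 20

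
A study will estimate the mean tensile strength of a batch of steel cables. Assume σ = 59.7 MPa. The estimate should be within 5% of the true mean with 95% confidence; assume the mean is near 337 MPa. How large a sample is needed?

For a mean, the margin of error is E = z·σ/√n, so n = (zσ/E)².
At 95% confidence, z = 1.960.
E = 5% of 337 = 16.85 MPa.
n = (1.960 × 59.7 / 16.85)² = 48.22
Round up: n = 49.

49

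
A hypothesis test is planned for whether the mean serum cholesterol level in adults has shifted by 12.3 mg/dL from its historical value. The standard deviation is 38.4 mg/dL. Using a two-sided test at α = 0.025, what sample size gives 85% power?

For a one-sample z-test, n = ((z_{α/2} + z_β)·σ/δ)².
z_{α/2} = 2.241 (two-sided α = 0.025); z_β = 1.036 (power 85% → β = 0.15).
n = (3.277 × 38.4 / 12.3)² = 104.67
Round up: n = 105.

105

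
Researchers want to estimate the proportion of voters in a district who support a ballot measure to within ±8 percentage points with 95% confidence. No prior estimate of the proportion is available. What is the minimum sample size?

151

For a proportion with margin E = 0.08 at 95% confidence, z = 1.960.
With no prior estimate, use p = 0.5, which maximizes p(1−p) at 0.25.
n = 0.25 × (z/E)² = 0.25 × (1.960/0.08)² = 150.06
Round up: n = 151.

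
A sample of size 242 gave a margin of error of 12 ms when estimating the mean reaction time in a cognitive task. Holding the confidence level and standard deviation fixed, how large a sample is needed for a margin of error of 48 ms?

16

Margin of error scales as 1/√n, so n₂ = n₁·(E₁/E₂)².
n₂ = 242 × (12/48)² = 242 × 0.0625 = 15.12
Round up: n₂ = 16.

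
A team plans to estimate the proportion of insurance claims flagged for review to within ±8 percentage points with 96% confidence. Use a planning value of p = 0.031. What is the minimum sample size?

For a proportion with margin E = 0.08 at 96% confidence, z = 2.054.
n = p̂(1−p̂)(z/E)² = 0.031 × 0.969 × (2.054/0.08)² = 19.80
Round up: n = 20.

n = 20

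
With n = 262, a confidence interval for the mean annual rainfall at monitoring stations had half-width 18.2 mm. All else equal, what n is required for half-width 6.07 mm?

Margin of error scales as 1/√n, so n₂ = n₁·(E₁/E₂)².
n₂ = 262 × (18.2/6.07)² = 262 × 8.99 = 2355.38
Round up: n₂ = 2356.

n = 2356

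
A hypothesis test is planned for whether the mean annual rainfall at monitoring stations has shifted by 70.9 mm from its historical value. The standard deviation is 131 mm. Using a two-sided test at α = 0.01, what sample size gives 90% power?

For a one-sample z-test, n = ((z_{α/2} + z_β)·σ/δ)².
z_{α/2} = 2.576 (two-sided α = 0.01); z_β = 1.282 (power 90% → β = 0.1).
n = (3.858 × 131 / 70.9)² = 50.81
Round up: n = 51.

n = 51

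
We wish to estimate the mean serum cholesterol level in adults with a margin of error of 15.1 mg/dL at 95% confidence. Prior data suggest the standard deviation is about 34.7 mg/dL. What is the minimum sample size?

21

For a mean, the margin of error is E = z·σ/√n, so n = (zσ/E)².
At 95% confidence, z = 1.960.
n = (1.960 × 34.7 / 15.1)² = 20.29
Round up: n = 21.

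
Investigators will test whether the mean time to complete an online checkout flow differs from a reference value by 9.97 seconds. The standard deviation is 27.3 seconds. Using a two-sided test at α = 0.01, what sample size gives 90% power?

112

For a one-sample z-test, n = ((z_{α/2} + z_β)·σ/δ)².
z_{α/2} = 2.576 (two-sided α = 0.01); z_β = 1.282 (power 90% → β = 0.1).
n = (3.858 × 27.3 / 9.97)² = 111.60
Round up: n = 112.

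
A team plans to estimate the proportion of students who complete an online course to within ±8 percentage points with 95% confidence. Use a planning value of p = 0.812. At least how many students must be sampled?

For a proportion with margin E = 0.08 at 95% confidence, z = 1.960.
n = p̂(1−p̂)(z/E)² = 0.812 × 0.188 × (1.960/0.08)² = 91.63
Round up: n = 92.

92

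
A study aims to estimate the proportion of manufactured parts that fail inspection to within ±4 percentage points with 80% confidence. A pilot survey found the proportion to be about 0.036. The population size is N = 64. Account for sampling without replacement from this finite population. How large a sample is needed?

For a proportion with margin E = 0.04 at 80% confidence, z = 1.282.
n = p̂(1−p̂)(z/E)² = 0.036 × 0.964 × (1.282/0.04)² = 35.65 — call this n₀.
Finite-population correction with N = 64: n = n₀ / (1 + (n₀−1)/N) = 35.65 / 1.541 = 23.13
Round up: n = 24.

24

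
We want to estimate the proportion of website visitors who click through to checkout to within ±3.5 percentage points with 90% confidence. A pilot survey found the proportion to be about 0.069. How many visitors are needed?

For a proportion with margin E = 0.035 at 90% confidence, z = 1.645.
n = p̂(1−p̂)(z/E)² = 0.069 × 0.931 × (1.645/0.035)² = 141.90
Round up: n = 142.

n = 142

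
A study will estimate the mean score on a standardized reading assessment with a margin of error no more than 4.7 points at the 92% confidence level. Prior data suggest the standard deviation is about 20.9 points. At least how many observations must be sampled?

61

For a mean, the margin of error is E = z·σ/√n, so n = (zσ/E)².
At 92% confidence, z = 1.751.
n = (1.751 × 20.9 / 4.7)² = 60.63
Round up: n = 61.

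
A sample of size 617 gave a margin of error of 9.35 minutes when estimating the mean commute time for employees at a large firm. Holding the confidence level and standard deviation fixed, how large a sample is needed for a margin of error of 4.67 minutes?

Margin of error scales as 1/√n, so n₂ = n₁·(E₁/E₂)².
n₂ = 617 × (9.35/4.67)² = 617 × 4.009 = 2473.55
Round up: n₂ = 2474.

2474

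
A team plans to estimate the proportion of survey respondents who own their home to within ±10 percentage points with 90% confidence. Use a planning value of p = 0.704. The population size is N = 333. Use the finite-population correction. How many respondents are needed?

For a proportion with margin E = 0.1 at 90% confidence, z = 1.645.
n = p̂(1−p̂)(z/E)² = 0.704 × 0.296 × (1.645/0.1)² = 56.39 — call this n₀.
Finite-population correction with N = 333: n = n₀ / (1 + (n₀−1)/N) = 56.39 / 1.166 = 48.36
Round up: n = 49.

49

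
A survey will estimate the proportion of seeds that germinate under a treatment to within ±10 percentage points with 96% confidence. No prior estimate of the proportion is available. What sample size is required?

106

For a proportion with margin E = 0.1 at 96% confidence, z = 2.054.
With no prior estimate, use p = 0.5, which maximizes p(1−p) at 0.25.
n = 0.25 × (z/E)² = 0.25 × (2.054/0.1)² = 105.47
Round up: n = 106.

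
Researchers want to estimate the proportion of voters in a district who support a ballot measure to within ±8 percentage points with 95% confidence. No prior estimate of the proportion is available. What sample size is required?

151

For a proportion with margin E = 0.08 at 95% confidence, z = 1.960.
With no prior estimate, use p = 0.5, which maximizes p(1−p) at 0.25.
n = 0.25 × (z/E)² = 0.25 × (1.960/0.08)² = 150.06
Round up: n = 151.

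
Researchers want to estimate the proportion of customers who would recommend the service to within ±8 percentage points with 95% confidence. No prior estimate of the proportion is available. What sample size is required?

n = 151

For a proportion with margin E = 0.08 at 95% confidence, z = 1.960.
With no prior estimate, use p = 0.5, which maximizes p(1−p) at 0.25.
n = 0.25 × (z/E)² = 0.25 × (1.960/0.08)² = 150.06
Round up: n = 151.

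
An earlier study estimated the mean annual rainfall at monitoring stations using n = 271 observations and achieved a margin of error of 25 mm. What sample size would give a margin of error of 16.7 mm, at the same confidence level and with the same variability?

Margin of error scales as 1/√n, so n₂ = n₁·(E₁/E₂)².
n₂ = 271 × (25/16.7)² = 271 × 2.241 = 607.31
Round up: n₂ = 608.

n = 608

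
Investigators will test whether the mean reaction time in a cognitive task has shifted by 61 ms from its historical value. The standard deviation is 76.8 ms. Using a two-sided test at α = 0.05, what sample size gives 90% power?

For a one-sample z-test, n = ((z_{α/2} + z_β)·σ/δ)².
z_{α/2} = 1.960 (two-sided α = 0.05); z_β = 1.282 (power 90% → β = 0.1).
n = (3.242 × 76.8 / 61)² = 16.66
Round up: n = 17.

17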